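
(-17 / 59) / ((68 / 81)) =-81 / 236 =-0.34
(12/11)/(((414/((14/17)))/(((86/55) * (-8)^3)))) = -1232896/709665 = -1.74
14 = 14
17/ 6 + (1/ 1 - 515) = -3067/ 6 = -511.17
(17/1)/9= 17/9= 1.89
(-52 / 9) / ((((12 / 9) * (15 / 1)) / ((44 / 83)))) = -572 / 3735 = -0.15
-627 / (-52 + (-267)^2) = -627 / 71237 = -0.01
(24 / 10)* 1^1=12 / 5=2.40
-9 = -9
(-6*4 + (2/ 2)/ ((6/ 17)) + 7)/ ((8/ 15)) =-425/ 16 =-26.56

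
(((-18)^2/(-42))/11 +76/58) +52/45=177316/100485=1.76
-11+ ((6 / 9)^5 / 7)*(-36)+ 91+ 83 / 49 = 107185 / 1323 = 81.02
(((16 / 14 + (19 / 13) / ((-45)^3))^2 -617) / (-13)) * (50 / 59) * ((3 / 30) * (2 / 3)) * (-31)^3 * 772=-1947399730875167413692544 / 31644954941315625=-61539026.82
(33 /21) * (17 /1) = 187 /7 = 26.71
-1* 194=-194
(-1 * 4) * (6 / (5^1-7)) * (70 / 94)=420 / 47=8.94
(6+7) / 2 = 13 / 2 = 6.50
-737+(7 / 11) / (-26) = -210789 / 286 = -737.02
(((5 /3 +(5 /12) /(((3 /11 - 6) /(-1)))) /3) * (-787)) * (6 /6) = -1034905 /2268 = -456.31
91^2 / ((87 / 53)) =438893 / 87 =5044.75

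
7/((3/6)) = 14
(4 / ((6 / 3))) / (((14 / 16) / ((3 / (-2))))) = -24 / 7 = -3.43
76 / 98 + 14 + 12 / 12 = 773 / 49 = 15.78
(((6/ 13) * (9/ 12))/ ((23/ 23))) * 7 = 63/ 26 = 2.42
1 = 1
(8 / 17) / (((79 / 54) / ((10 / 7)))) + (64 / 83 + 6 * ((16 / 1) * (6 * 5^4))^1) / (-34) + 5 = -8257577721 / 780283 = -10582.80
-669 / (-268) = 669 / 268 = 2.50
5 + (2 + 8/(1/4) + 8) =47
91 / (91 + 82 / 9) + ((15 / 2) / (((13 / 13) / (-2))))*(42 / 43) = -13.74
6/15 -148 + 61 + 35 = -51.60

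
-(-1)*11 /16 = 11 /16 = 0.69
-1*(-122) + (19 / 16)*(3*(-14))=577 / 8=72.12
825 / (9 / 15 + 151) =4125 / 758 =5.44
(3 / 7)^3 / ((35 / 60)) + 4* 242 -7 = 2307685 / 2401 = 961.13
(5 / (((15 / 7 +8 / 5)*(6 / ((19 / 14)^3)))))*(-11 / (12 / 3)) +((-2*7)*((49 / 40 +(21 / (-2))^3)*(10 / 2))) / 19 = 4258.89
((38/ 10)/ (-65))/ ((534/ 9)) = -57/ 57850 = -0.00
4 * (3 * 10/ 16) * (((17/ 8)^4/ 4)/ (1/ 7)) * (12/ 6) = 8769705/ 16384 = 535.26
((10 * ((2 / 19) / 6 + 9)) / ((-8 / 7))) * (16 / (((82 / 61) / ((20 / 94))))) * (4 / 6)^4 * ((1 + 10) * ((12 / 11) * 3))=-1404659200 / 988551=-1420.93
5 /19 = 0.26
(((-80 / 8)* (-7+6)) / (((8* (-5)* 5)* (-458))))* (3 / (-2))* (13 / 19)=-39 / 348080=-0.00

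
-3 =-3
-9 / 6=-3 / 2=-1.50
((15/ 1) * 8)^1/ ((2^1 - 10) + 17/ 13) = -520/ 29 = -17.93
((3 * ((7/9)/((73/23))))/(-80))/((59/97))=-15617/1033680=-0.02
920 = 920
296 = 296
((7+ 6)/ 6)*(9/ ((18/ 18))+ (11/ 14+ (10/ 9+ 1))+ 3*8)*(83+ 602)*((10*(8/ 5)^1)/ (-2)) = -80554630/ 189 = -426214.97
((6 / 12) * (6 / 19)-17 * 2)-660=-13183 / 19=-693.84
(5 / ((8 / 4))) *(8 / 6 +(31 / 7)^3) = 453725 / 2058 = 220.47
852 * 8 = 6816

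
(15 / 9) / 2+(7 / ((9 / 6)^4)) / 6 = 517 / 486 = 1.06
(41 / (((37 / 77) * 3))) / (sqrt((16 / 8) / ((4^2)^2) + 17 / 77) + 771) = 7996655744 / 216775904991- 25256 * sqrt(346962) / 650327714973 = 0.04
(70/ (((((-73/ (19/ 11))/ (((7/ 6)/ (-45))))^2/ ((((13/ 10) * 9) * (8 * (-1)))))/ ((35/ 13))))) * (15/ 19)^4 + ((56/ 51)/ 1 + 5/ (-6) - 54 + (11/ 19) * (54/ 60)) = -1052946096361/ 19785964165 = -53.22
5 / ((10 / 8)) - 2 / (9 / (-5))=46 / 9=5.11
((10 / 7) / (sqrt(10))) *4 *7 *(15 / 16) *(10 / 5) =15 *sqrt(10) / 2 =23.72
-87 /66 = -29 /22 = -1.32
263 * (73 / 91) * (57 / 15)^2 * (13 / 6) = 6930839 / 1050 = 6600.80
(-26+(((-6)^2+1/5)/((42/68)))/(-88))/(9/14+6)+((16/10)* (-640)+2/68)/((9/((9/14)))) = -563557061/7304220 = -77.15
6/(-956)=-3/478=-0.01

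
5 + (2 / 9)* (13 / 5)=251 / 45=5.58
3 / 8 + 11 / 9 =115 / 72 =1.60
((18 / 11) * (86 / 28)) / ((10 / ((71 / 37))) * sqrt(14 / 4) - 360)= -70231212 / 5026825265 - 1016649 * sqrt(14) / 10053650530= -0.01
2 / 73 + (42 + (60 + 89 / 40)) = 304417 / 2920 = 104.25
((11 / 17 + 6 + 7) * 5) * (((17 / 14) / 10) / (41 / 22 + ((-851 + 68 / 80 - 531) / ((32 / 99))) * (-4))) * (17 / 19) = 1735360 / 4001268691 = 0.00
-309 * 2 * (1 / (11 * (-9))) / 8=103 / 132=0.78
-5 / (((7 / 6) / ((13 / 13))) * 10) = -3 / 7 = -0.43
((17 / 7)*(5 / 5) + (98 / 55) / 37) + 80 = 1174881 / 14245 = 82.48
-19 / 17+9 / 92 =-1595 / 1564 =-1.02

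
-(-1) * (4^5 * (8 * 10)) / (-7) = -81920 / 7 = -11702.86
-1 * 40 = -40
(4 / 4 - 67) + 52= -14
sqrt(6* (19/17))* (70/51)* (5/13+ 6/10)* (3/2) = 448* sqrt(1938)/3757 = 5.25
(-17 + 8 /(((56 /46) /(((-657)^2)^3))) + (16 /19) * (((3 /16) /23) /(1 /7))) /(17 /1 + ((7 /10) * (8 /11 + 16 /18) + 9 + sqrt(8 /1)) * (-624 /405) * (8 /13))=547615344747863443663049771520 * sqrt(2) /25943236355771 + 2135254734190680767291123795430 /25943236355771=112156391816145665.90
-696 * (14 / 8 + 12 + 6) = -13746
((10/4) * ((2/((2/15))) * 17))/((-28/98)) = -8925/4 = -2231.25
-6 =-6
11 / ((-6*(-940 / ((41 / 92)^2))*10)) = 18491 / 477369600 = 0.00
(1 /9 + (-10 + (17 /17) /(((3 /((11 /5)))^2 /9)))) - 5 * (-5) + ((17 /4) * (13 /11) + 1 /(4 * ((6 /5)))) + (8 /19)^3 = 3430083013 /135808200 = 25.26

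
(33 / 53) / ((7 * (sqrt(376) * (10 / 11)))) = 363 * sqrt(94) / 697480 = 0.01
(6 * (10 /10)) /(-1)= -6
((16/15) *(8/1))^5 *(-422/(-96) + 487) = 50652696805376/2278125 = 22234379.94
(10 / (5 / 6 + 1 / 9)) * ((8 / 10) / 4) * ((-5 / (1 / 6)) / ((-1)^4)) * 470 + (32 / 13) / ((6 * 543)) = -10749444928 / 360009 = -29858.82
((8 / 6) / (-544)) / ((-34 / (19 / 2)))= 19 / 27744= 0.00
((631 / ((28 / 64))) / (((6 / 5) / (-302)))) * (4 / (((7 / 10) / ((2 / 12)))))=-152449600 / 441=-345690.70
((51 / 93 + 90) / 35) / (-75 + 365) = 401 / 44950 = 0.01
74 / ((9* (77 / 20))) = 1480 / 693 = 2.14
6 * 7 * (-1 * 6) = -252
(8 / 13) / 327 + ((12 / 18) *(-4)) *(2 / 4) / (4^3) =-1289 / 68016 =-0.02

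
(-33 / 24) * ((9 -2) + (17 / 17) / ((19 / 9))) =-781 / 76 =-10.28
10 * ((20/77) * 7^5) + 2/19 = 43654.65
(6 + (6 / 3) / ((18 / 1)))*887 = 48785 / 9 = 5420.56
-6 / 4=-1.50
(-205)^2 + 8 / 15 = 630383 / 15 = 42025.53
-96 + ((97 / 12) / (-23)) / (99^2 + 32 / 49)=-12725530129 / 132557556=-96.00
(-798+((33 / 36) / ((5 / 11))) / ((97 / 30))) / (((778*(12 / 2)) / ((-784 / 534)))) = 7579859 / 30224133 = 0.25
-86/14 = -43/7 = -6.14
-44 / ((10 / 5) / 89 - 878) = 979 / 19535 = 0.05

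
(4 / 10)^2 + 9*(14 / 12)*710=186379 / 25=7455.16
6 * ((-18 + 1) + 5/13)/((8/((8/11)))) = -1296/143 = -9.06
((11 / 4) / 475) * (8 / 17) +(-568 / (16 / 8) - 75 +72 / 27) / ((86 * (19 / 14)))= -3177437 / 1041675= -3.05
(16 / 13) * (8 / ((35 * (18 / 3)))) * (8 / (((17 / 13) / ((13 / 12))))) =1664 / 5355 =0.31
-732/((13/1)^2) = -732/169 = -4.33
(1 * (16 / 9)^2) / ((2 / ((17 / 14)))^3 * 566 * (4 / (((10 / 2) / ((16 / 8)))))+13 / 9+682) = 6288640 / 9411184971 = 0.00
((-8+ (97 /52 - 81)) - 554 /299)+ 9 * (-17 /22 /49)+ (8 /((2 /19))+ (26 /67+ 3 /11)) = -12.47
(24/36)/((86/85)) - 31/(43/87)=-8006/129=-62.06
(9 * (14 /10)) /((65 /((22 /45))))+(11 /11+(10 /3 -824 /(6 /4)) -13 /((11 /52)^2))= -164263991 /196625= -835.42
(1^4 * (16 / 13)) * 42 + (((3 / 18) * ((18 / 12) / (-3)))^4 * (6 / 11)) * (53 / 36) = 919683761 / 17791488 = 51.69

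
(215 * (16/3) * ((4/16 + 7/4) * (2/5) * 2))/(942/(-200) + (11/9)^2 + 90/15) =14860800/22549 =659.04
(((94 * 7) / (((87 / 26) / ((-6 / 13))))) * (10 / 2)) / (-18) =25.21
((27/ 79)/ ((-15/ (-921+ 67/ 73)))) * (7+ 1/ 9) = 4298624/ 28835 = 149.08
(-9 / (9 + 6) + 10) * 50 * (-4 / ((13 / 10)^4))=-18800000 / 28561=-658.24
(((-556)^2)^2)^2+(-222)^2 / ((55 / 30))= 100459501278233919193880 / 11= 9132681934384901744898.18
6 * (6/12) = 3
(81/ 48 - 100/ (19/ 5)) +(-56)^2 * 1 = 3111.37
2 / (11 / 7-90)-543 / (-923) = 323195 / 571337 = 0.57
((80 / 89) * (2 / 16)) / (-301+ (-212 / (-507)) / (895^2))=-4061196750 / 10879539954707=-0.00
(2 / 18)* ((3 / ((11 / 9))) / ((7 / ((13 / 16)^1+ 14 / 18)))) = 229 / 3696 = 0.06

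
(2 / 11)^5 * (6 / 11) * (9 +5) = 2688 / 1771561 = 0.00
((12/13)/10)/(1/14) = 84/65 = 1.29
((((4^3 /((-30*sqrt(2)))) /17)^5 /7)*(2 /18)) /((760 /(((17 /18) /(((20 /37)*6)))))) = -1212416*sqrt(2) /51244811981015625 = -0.00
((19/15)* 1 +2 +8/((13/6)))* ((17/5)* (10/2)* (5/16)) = 23069/624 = 36.97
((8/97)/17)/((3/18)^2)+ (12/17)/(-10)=858/8245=0.10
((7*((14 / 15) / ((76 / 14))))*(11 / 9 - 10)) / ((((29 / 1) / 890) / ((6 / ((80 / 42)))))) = -16881431 / 16530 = -1021.26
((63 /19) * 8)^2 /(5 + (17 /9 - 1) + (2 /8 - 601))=-9144576 /7730815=-1.18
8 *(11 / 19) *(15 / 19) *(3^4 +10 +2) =122760 / 361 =340.06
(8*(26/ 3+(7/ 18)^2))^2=32649796/ 6561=4976.34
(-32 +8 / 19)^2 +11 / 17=6123971 / 6137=997.88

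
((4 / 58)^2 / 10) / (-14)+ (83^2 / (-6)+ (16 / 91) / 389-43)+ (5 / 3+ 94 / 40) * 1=-20195489527 / 17011748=-1187.15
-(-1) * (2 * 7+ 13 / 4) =69 / 4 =17.25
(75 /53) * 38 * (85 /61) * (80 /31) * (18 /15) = 23256000 /100223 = 232.04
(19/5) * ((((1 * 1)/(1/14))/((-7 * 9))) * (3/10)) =-19/75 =-0.25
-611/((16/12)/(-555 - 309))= 395928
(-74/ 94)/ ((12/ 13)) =-481/ 564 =-0.85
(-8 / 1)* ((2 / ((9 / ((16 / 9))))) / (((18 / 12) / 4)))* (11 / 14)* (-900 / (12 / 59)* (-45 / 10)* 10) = -83072000 / 63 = -1318603.17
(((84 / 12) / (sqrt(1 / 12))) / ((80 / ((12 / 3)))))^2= 147 / 100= 1.47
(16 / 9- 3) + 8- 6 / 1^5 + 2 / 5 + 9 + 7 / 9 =493 / 45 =10.96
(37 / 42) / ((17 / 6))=37 / 119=0.31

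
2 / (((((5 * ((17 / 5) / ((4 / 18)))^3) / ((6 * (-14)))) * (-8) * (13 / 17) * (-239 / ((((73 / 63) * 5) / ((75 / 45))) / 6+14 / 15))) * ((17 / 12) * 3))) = -76240 / 33383879217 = -0.00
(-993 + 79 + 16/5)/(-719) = 4554/3595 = 1.27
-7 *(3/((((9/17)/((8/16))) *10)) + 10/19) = -6461/1140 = -5.67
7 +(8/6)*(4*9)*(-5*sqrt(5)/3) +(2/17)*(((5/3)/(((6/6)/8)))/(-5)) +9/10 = 3869/510 -80*sqrt(5) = -171.30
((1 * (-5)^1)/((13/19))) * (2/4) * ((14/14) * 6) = -285/13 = -21.92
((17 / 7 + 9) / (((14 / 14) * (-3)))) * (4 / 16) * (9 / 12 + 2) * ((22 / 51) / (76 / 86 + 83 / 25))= -1300750 / 4839849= -0.27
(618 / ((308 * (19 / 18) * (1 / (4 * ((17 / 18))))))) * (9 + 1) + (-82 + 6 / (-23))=-351616 / 33649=-10.45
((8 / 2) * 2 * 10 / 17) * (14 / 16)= 70 / 17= 4.12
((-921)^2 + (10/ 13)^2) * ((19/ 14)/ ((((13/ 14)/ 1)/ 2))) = 5447407502/ 2197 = 2479475.42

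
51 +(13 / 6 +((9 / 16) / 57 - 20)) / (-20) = 189299 / 3648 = 51.89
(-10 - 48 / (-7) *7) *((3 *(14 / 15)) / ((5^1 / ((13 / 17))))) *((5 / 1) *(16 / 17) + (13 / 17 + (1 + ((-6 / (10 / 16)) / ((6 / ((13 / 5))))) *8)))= -78800904 / 180625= -436.27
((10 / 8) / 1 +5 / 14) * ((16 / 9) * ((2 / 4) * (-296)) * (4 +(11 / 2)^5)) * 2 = -29818115 / 7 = -4259730.71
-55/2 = -27.50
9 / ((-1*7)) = -9 / 7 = -1.29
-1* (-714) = 714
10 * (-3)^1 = -30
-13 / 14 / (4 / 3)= -39 / 56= -0.70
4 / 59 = 0.07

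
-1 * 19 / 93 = -19 / 93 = -0.20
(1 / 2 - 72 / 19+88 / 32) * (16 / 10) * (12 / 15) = -328 / 475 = -0.69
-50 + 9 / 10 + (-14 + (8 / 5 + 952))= 1781 / 2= 890.50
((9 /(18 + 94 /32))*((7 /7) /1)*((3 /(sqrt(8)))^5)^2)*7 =3720087 /686080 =5.42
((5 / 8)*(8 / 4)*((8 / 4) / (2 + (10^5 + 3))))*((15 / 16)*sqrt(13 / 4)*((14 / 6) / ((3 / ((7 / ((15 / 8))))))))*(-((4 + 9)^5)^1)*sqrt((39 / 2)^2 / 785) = -236513641*sqrt(10205) / 753637680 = -31.70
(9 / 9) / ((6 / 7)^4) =2401 / 1296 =1.85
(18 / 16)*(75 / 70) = 135 / 112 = 1.21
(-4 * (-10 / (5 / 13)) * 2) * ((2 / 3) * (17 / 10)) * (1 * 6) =7072 / 5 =1414.40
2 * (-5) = -10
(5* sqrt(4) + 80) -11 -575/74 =5271/74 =71.23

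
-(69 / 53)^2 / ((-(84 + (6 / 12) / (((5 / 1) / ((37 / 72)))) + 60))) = 3427920 / 291341053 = 0.01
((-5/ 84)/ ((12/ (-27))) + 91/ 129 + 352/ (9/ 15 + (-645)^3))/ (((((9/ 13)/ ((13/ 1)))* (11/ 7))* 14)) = 50920749910979/ 71076872631072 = 0.72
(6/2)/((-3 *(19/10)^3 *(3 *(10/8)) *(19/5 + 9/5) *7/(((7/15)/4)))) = -50/432117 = -0.00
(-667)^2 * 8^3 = 227783168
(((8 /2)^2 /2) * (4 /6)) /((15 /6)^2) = 64 /75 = 0.85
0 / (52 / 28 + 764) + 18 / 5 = 3.60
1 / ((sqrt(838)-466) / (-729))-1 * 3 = -51540 / 36053 +243 * sqrt(838) / 72106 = -1.33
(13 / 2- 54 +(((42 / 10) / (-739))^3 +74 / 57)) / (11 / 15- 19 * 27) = 265709234539879 / 2946078242016200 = 0.09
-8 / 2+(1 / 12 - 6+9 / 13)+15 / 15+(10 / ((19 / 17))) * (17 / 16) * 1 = 7601 / 5928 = 1.28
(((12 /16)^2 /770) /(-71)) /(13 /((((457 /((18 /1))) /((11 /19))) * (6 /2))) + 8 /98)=-0.00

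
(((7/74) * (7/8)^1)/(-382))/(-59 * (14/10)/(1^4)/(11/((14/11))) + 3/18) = 88935/3854285264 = 0.00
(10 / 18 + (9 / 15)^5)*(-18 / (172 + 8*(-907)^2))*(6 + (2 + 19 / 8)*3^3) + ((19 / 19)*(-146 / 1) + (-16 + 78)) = -575870823943 / 6855587500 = -84.00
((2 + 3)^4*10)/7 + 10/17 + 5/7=894.16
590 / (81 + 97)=295 / 89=3.31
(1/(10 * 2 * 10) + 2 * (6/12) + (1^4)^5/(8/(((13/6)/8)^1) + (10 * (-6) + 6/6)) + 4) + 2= 533983/76600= 6.97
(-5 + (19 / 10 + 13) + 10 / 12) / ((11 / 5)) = 161 / 33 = 4.88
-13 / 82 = -0.16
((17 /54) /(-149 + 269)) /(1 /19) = 0.05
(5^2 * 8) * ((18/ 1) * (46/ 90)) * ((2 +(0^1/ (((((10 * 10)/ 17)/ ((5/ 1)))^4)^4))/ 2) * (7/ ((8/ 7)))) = 22540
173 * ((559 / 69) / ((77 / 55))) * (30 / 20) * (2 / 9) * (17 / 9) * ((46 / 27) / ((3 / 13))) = 213722470 / 45927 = 4653.53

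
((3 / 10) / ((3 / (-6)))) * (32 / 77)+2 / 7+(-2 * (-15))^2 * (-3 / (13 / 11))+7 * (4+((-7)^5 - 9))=-85777534 / 715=-119968.58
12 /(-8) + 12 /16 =-3 /4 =-0.75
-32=-32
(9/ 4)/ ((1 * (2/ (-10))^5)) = -28125/ 4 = -7031.25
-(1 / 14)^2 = -1 / 196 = -0.01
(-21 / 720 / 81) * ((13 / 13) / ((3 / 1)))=-7 / 58320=-0.00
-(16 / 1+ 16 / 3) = -64 / 3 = -21.33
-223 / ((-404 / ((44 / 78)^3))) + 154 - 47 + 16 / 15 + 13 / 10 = 6558332773 / 59912190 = 109.47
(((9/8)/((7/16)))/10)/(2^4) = 9/560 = 0.02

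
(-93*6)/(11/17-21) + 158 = 32077/173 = 185.42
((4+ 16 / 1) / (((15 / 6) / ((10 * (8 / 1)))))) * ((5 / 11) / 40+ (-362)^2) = 922549840 / 11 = 83868167.27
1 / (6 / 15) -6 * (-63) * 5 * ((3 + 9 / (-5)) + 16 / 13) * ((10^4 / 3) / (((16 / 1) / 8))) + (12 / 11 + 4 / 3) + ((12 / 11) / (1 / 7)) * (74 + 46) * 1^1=6570430465 / 858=7657844.36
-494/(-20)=247/10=24.70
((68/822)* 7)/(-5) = -238/2055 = -0.12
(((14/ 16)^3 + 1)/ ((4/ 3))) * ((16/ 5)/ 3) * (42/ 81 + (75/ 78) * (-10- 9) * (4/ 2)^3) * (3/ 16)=-485621/ 13312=-36.48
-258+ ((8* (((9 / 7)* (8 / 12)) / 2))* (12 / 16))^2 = -12318 / 49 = -251.39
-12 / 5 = -2.40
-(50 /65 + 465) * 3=-18165 /13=-1397.31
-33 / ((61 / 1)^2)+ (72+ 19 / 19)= 72.99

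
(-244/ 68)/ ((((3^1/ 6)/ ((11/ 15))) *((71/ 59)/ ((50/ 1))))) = -791780/ 3621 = -218.66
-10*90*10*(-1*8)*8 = 576000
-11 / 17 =-0.65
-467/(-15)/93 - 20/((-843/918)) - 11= 4356682/391995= 11.11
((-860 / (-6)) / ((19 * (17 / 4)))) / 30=172 / 2907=0.06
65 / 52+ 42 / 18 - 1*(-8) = 139 / 12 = 11.58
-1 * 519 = -519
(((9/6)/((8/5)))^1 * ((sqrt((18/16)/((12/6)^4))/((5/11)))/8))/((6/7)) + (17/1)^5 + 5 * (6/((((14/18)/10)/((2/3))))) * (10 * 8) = 1440428.51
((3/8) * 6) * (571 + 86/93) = 159567/124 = 1286.83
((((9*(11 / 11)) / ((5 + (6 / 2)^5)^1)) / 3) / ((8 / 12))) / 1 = 9 / 496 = 0.02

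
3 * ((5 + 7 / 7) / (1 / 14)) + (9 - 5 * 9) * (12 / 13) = 218.77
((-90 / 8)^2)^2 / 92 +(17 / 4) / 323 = 77917763 / 447488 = 174.12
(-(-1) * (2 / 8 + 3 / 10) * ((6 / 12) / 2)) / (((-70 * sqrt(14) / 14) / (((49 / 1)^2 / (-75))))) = 3773 * sqrt(14) / 60000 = 0.24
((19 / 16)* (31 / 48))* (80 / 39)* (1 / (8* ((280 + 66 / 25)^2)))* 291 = 178540625 / 249242353152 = 0.00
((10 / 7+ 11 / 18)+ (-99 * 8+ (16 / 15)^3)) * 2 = -37268281 / 23625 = -1577.49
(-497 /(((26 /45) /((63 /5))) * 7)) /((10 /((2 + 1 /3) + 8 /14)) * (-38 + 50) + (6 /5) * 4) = -4092795 /121888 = -33.58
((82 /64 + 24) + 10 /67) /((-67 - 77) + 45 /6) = -7789 /41808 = -0.19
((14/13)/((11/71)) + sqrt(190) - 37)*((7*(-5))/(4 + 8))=150395/1716 - 35*sqrt(190)/12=47.44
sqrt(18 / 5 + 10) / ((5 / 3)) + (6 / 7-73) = -505 / 7 + 6 * sqrt(85) / 25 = -69.93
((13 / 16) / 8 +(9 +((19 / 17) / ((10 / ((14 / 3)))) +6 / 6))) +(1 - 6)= 183539 / 32640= 5.62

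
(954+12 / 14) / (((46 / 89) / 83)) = 24687354 / 161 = 153337.60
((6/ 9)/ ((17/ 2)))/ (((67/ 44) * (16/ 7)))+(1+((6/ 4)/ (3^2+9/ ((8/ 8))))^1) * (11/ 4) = 3.00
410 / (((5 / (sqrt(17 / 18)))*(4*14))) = 41*sqrt(34) / 168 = 1.42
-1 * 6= -6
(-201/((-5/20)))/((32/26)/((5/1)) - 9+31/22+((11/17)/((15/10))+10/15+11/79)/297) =-125069990760/1141899799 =-109.53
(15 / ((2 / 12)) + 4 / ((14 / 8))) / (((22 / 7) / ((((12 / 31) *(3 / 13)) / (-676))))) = -2907 / 749177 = -0.00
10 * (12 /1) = 120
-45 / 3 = -15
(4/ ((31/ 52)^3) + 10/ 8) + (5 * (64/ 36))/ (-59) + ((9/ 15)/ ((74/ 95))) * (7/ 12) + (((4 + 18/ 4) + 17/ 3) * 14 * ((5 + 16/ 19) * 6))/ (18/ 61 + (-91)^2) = 955801694346590855/ 44942063544202536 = 21.27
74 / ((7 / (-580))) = -6131.43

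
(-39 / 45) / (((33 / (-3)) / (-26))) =-338 / 165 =-2.05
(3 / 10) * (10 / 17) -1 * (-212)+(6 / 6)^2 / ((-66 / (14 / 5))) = 595036 / 2805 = 212.13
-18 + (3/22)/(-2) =-795/44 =-18.07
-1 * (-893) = 893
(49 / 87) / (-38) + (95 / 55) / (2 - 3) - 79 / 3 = -1020991 / 36366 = -28.08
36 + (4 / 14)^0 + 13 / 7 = 272 / 7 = 38.86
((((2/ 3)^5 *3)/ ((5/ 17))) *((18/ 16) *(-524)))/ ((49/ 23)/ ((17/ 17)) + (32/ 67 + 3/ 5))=-1614968/ 6543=-246.82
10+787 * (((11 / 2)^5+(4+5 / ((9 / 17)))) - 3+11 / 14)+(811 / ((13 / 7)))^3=386430198759515 / 4429152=87246994.18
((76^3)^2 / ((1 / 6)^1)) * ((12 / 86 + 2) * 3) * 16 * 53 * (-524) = -141797647385270157312 / 43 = -3297619706634189704.93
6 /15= 2 /5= 0.40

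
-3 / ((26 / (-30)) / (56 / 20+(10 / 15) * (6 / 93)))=3966 / 403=9.84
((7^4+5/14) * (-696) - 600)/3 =-3901204/7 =-557314.86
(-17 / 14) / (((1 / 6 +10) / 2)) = -102 / 427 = -0.24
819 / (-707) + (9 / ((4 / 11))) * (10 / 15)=3099 / 202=15.34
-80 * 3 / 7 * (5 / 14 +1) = -2280 / 49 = -46.53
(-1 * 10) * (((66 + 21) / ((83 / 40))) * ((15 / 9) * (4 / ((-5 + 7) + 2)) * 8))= -464000 / 83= -5590.36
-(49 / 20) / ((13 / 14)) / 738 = -343 / 95940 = -0.00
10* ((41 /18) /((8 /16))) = 45.56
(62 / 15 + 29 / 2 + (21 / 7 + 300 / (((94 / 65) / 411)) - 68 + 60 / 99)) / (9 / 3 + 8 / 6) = 1321682753 / 67210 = 19664.97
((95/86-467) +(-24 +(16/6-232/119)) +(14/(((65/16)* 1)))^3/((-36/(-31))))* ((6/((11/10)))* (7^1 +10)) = -22964270849402/545570025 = -42092.25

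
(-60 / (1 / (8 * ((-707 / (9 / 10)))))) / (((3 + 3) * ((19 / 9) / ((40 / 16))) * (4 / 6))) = 2121000 / 19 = 111631.58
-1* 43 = -43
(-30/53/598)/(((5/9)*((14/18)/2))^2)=-78732/3882515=-0.02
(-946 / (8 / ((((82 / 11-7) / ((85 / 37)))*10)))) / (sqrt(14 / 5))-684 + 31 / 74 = -50585 / 74-7955*sqrt(70) / 476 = -823.41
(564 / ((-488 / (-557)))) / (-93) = -26179 / 3782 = -6.92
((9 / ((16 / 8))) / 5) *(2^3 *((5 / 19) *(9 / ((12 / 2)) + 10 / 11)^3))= 1339893 / 50578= 26.49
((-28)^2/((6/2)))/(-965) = -784/2895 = -0.27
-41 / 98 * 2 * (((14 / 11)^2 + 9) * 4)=-35.54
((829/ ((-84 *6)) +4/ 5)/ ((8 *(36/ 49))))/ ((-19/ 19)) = 14903/ 103680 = 0.14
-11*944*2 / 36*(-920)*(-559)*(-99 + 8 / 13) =262700870080 / 9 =29188985564.44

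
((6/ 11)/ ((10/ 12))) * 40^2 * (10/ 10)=11520/ 11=1047.27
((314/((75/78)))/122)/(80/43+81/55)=0.80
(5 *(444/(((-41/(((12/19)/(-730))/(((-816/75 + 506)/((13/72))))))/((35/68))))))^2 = 177135765625/2291075587391534351424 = 0.00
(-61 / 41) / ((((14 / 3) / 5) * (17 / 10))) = -4575 / 4879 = -0.94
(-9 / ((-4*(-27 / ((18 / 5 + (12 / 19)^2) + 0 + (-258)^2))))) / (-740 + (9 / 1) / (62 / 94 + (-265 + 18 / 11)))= 1359937009557 / 181420501265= 7.50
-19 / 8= -2.38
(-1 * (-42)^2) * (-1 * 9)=15876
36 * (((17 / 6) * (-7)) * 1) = -714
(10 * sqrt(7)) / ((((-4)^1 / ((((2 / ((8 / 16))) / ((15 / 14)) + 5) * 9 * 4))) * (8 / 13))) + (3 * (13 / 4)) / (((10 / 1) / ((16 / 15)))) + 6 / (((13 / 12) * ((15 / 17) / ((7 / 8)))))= 2123 / 325 - 5109 * sqrt(7) / 4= -3372.75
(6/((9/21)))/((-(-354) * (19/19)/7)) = 49/177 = 0.28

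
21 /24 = 7 /8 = 0.88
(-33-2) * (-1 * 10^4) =350000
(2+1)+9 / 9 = 4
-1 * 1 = -1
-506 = -506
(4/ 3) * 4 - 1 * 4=4/ 3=1.33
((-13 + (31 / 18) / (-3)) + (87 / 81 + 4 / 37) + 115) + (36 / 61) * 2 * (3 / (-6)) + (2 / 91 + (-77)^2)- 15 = 2471232783 / 410774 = 6016.04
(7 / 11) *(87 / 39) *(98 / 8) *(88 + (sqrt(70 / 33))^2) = 14791189 / 9438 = 1567.20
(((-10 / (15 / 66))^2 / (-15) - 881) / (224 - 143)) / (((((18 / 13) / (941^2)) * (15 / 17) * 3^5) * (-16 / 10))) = 23245.91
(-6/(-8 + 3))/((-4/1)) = -3/10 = -0.30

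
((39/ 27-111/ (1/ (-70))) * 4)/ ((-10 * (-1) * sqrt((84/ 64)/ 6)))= 559544 * sqrt(14)/ 315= 6646.42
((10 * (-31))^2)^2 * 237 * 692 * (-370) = -560406210910800000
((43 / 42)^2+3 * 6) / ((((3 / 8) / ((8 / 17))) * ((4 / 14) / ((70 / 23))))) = 2688080 / 10557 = 254.63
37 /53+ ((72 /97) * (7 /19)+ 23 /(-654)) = 59819945 /63882066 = 0.94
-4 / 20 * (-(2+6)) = 8 / 5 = 1.60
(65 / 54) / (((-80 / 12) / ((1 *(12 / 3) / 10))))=-13 / 180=-0.07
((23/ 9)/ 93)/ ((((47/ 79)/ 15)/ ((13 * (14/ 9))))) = 14.01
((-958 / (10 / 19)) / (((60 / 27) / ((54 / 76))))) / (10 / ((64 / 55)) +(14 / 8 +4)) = -17244 / 425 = -40.57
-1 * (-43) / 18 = 43 / 18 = 2.39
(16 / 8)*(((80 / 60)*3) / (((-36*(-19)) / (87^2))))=1682 / 19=88.53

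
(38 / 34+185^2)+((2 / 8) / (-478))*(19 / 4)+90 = 4461644029 / 130016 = 34316.12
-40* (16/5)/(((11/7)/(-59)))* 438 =23154432/11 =2104948.36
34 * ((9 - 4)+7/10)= 969/5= 193.80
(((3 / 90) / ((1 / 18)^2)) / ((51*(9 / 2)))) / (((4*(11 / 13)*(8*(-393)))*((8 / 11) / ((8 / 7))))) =-13 / 1870680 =-0.00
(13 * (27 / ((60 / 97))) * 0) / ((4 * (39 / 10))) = 0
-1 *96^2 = -9216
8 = 8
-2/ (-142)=1/ 71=0.01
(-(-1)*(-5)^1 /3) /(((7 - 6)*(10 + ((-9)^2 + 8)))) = -5 /297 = -0.02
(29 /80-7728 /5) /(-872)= 123619 /69760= 1.77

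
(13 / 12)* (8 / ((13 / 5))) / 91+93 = 25399 / 273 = 93.04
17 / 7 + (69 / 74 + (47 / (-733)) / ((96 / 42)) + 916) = 2792521645 / 3037552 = 919.33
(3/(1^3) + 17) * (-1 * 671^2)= -9004820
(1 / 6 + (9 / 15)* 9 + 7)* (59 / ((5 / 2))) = 22243 / 75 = 296.57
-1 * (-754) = 754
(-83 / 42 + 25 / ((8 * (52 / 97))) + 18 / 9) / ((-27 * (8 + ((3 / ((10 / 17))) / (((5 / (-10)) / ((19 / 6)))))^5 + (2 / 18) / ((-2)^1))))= 159790625 / 25914266739750753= 0.00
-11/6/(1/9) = -33/2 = -16.50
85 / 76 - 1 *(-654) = 49789 / 76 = 655.12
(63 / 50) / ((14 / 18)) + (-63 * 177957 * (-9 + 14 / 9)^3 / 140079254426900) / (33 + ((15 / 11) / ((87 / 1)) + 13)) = 63288243457 / 39066799644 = 1.62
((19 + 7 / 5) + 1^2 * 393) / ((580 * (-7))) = -0.10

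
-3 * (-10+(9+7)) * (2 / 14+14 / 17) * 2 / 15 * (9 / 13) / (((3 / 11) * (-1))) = 9108 / 1547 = 5.89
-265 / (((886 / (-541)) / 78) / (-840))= -4696637400 / 443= -10601890.29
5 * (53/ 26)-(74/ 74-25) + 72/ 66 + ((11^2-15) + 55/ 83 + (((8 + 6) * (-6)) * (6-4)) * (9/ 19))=28128853/ 451022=62.37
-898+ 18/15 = -4484/5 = -896.80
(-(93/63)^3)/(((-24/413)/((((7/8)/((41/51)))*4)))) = 29880373/123984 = 241.00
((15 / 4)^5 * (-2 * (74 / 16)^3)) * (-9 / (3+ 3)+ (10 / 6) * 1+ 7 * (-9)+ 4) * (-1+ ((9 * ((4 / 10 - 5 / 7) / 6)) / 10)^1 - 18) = -2413808368282125 / 14680064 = -164427646.11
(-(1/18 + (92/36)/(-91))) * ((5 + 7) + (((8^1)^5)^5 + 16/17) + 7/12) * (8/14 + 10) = -1425776888508003282919606735/129948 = -10971903288299960622091.97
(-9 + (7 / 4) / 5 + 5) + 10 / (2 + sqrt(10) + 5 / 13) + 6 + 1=-31757 / 14580 + 1690 * sqrt(10) / 729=5.15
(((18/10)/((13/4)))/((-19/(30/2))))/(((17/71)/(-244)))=1870992/4199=445.58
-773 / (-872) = 773 / 872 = 0.89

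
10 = 10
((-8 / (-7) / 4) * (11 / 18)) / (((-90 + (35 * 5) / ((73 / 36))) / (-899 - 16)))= 43.19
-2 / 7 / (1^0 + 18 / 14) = -1 / 8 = -0.12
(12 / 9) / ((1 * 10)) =2 / 15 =0.13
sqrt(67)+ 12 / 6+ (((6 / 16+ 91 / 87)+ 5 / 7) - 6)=-9085 / 4872+ sqrt(67)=6.32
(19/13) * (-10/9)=-190/117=-1.62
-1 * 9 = -9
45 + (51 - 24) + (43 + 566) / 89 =7017 / 89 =78.84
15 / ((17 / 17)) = 15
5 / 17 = 0.29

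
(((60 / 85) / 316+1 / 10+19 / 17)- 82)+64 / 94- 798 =-878.10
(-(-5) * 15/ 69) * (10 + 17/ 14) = 3925/ 322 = 12.19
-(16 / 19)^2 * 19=-256 / 19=-13.47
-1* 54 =-54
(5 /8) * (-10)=-25 /4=-6.25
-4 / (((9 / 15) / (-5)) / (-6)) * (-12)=2400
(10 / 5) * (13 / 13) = 2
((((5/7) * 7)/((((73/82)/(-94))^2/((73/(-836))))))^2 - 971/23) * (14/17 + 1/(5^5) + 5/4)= 5082265852830530478123/103426630862500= 49138851.48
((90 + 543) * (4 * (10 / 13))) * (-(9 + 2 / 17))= -3924600 / 221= -17758.37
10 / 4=5 / 2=2.50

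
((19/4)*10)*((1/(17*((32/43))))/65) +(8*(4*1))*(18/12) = 679729/14144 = 48.06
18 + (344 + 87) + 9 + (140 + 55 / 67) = 40121 / 67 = 598.82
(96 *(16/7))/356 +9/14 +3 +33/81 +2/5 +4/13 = 11752207/2186730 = 5.37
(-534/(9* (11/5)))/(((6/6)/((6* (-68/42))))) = 60520/231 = 261.99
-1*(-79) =79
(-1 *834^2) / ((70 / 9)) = -3130002 / 35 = -89428.63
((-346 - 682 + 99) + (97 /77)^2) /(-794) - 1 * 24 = -53742196 /2353813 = -22.83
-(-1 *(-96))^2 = -9216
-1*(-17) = 17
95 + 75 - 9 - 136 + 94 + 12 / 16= 119.75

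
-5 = -5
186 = 186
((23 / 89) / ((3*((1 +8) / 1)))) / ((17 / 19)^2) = 0.01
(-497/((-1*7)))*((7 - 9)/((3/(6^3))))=-10224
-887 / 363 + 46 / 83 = -56923 / 30129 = -1.89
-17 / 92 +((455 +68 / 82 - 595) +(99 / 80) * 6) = -4976419 / 37720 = -131.93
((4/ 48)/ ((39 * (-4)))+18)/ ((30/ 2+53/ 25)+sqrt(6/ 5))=90134125/ 85379112 - 4211875 * sqrt(30)/ 341516448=0.99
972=972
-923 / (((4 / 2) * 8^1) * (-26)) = 2.22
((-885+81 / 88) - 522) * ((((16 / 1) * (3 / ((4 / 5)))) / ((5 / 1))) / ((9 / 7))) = -288715 / 22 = -13123.41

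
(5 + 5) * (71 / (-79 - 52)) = -710 / 131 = -5.42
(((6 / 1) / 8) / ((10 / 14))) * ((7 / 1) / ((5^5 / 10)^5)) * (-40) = -9408 / 95367431640625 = -0.00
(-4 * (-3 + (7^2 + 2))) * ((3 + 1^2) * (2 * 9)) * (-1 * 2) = 27648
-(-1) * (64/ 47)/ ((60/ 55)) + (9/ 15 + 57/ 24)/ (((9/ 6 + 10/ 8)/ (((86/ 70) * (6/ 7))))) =648013/ 271425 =2.39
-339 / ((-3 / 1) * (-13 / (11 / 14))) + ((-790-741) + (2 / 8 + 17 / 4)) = -139533 / 91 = -1533.33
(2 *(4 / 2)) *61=244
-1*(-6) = 6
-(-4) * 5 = 20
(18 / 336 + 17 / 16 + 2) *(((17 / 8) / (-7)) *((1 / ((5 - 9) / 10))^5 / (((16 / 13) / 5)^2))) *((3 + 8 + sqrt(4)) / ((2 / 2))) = 1018343828125 / 51380224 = 19819.76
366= 366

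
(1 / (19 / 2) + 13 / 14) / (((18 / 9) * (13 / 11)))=3025 / 6916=0.44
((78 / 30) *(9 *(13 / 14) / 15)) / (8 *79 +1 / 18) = 4563 / 1990975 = 0.00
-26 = -26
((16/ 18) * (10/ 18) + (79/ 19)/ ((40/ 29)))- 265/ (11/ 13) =-209698519/ 677160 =-309.67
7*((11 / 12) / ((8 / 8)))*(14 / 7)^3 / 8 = 77 / 12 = 6.42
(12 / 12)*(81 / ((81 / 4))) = 4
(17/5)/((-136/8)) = -1/5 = -0.20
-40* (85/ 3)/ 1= -1133.33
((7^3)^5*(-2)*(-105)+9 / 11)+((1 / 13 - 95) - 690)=142569272143476163 / 143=996987917087245.90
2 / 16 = 1 / 8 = 0.12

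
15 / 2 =7.50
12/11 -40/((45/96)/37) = -104156/33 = -3156.24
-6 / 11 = -0.55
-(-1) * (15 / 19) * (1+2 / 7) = 135 / 133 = 1.02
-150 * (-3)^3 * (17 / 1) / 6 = 11475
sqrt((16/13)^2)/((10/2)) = 16/65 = 0.25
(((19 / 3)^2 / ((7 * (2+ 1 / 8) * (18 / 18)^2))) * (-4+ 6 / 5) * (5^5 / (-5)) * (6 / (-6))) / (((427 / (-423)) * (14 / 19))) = 322373000 / 50813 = 6344.30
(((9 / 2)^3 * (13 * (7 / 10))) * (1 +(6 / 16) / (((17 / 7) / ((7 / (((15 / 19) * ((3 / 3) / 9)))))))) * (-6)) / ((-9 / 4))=200321667 / 6800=29459.07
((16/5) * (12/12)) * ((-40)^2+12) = 5158.40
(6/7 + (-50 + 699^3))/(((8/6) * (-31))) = -7172173047/868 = -8262872.17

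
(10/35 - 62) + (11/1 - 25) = -530/7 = -75.71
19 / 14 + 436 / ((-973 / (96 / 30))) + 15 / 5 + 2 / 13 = 389219 / 126490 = 3.08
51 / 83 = 0.61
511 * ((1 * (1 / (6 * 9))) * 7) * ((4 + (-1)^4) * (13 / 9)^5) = 6640575305 / 3188646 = 2082.57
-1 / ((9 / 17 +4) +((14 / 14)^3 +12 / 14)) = -0.16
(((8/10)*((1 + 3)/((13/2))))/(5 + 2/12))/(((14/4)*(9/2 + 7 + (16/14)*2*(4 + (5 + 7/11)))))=2816/3467815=0.00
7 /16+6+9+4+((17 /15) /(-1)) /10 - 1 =21989 /1200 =18.32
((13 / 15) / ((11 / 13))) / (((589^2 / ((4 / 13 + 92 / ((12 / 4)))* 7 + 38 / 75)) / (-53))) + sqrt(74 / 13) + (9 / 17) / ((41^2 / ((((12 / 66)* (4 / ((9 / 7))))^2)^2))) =-449371598787804802 / 13226821917311314125 + sqrt(962) / 13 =2.35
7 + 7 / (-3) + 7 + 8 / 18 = 109 / 9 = 12.11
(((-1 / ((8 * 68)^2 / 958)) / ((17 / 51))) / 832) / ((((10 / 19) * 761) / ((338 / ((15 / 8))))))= -118313 / 22520729600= -0.00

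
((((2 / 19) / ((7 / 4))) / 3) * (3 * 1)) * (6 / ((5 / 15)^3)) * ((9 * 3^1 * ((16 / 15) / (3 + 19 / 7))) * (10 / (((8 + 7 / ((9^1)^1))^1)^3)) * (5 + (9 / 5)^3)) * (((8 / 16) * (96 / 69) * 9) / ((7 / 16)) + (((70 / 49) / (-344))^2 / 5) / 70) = 505959274833084612 / 4494901285424375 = 112.56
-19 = -19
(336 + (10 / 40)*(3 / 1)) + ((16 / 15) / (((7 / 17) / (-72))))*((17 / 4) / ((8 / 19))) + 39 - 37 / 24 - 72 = -1327553 / 840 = -1580.42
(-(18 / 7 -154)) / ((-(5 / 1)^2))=-6.06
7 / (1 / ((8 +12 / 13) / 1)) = 812 / 13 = 62.46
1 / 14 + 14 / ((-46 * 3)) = -29 / 966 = -0.03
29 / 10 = 2.90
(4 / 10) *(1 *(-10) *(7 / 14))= -2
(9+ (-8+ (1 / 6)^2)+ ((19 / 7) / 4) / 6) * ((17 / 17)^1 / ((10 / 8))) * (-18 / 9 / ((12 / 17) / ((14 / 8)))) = -1955 / 432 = -4.53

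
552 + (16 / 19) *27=10920 / 19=574.74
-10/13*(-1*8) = 80/13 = 6.15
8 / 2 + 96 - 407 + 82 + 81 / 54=-447 / 2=-223.50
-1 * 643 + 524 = -119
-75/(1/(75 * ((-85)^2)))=-40640625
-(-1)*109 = 109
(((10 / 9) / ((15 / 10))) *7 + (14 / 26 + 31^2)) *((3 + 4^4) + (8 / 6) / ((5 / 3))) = 29385112 / 117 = 251154.80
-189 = -189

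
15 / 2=7.50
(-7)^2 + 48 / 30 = 253 / 5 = 50.60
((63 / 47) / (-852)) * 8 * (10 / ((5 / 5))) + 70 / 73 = 202930 / 243601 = 0.83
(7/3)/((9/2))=14/27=0.52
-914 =-914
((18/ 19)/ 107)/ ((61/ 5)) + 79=79.00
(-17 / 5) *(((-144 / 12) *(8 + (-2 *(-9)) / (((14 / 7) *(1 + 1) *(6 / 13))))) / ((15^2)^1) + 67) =-84218 / 375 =-224.58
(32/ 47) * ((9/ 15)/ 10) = 48/ 1175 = 0.04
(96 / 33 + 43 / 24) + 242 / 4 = 17213 / 264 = 65.20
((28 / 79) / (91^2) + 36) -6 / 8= 13177453 / 373828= 35.25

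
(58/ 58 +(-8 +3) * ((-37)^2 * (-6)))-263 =40808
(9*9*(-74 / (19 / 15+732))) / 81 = -0.10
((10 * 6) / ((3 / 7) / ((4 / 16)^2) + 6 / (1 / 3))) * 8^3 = 35840 / 29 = 1235.86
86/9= 9.56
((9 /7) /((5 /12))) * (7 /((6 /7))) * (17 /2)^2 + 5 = 18257 /10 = 1825.70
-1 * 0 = 0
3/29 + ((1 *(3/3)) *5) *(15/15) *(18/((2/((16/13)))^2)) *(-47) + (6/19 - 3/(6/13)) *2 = -1614.16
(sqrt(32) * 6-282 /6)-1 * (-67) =20 + 24 * sqrt(2) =53.94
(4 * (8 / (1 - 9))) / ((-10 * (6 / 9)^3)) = 27 / 20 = 1.35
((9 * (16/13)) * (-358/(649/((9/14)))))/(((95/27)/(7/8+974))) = -555108714/510055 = -1088.33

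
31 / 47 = 0.66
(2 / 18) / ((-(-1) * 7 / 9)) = 0.14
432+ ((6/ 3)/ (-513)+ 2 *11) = 232900/ 513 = 454.00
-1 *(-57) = 57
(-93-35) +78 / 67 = -8498 / 67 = -126.84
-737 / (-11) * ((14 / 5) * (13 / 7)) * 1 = 1742 / 5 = 348.40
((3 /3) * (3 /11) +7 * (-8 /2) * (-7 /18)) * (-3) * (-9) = 3315 /11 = 301.36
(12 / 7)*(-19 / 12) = -19 / 7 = -2.71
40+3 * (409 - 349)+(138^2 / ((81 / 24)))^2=31839907.11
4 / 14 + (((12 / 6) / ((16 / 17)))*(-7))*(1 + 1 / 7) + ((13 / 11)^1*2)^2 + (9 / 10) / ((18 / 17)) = -10.28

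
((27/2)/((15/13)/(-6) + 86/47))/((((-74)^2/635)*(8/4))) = 3491865/7304984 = 0.48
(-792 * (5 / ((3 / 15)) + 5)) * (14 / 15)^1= -22176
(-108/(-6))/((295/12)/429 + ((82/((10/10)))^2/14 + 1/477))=34378344/917414977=0.04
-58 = -58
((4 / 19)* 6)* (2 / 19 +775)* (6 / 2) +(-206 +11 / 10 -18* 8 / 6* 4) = 9517191 / 3610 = 2636.34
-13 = -13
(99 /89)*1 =99 /89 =1.11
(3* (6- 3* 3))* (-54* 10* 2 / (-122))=-4860 / 61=-79.67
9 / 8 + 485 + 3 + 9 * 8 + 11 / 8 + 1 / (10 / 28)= 5653 / 10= 565.30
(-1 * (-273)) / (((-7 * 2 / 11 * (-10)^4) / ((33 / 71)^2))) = -467181 / 100820000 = -0.00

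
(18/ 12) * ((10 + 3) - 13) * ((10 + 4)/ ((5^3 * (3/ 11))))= 0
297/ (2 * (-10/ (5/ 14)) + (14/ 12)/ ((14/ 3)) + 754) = 396/ 931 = 0.43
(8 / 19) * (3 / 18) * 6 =8 / 19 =0.42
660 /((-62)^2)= 165 /961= 0.17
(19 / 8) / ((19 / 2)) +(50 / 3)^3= 500027 / 108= 4629.88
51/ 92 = 0.55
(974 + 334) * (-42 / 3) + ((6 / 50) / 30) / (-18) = -82404001 / 4500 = -18312.00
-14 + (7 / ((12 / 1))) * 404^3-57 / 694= 80083206809 / 2082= 38464556.58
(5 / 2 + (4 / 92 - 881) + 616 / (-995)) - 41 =-42111861 / 45770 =-920.08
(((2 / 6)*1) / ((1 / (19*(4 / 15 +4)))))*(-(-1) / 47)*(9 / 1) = 1216 / 235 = 5.17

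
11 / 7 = 1.57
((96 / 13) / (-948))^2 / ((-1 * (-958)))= 0.00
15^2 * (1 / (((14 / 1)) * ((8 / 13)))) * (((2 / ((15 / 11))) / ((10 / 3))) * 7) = 1287 / 16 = 80.44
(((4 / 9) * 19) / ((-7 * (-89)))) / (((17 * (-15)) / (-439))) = 33364 / 1429785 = 0.02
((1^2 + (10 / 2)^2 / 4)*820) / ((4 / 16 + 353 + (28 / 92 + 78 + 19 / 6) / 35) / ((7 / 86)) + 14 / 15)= 67000150 / 49243813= 1.36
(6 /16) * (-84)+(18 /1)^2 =585 /2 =292.50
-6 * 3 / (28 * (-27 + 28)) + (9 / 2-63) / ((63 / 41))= -38.71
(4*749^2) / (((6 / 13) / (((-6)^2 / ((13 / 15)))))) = 201960360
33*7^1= 231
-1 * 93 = -93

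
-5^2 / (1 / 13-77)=13 / 40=0.32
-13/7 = -1.86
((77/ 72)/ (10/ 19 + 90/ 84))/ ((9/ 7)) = 71687/ 137700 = 0.52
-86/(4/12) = -258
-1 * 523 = -523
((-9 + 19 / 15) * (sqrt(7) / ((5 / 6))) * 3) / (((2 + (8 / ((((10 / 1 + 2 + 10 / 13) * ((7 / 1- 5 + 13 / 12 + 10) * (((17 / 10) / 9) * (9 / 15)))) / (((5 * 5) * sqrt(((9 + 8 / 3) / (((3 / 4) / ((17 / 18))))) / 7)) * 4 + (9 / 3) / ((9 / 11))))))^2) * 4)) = -392977707285655246931501367 * sqrt(7) / 211260858266077884198253236025 + 60955541649149621760000 * sqrt(1190) / 8450434330643115367930129441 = -0.00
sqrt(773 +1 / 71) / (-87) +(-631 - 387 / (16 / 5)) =-12031 / 16 - 2 * sqrt(974191) / 6177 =-752.26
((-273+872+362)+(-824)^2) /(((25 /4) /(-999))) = -2717028252 /25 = -108681130.08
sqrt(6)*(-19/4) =-19*sqrt(6)/4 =-11.64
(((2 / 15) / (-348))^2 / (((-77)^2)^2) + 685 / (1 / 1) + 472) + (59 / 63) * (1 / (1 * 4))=138559131429616013 / 119733015298050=1157.23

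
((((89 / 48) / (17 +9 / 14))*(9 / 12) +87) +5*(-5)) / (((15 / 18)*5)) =1472013 / 98800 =14.90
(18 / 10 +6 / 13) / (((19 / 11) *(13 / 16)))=25872 / 16055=1.61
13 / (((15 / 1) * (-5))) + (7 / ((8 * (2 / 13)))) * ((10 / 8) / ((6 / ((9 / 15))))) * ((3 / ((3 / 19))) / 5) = 24271 / 9600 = 2.53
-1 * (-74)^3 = 405224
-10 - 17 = -27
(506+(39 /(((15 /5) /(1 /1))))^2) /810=0.83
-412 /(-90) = 4.58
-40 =-40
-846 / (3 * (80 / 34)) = -2397 / 20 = -119.85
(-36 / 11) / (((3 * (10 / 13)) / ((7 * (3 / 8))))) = -819 / 220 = -3.72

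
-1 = -1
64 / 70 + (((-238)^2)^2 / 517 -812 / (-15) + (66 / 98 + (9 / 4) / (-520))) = 6206134.51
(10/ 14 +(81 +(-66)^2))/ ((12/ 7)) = 2588.67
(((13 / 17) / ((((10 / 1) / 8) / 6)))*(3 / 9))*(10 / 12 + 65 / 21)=572 / 119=4.81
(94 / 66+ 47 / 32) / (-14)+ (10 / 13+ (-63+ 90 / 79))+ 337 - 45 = 3502784627 / 15183168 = 230.70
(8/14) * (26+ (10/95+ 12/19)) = 2032/133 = 15.28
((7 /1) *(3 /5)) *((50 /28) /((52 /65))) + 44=427 /8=53.38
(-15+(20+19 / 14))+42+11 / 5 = 3539 / 70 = 50.56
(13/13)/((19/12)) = 12/19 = 0.63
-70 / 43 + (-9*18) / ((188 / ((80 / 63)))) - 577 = -8201329 / 14147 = -579.72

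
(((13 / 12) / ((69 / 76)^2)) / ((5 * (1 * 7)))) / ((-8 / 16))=-37544 / 499905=-0.08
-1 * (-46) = 46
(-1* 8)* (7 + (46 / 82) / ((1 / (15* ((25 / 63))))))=-71216 / 861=-82.71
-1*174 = -174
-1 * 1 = -1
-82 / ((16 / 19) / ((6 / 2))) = -292.12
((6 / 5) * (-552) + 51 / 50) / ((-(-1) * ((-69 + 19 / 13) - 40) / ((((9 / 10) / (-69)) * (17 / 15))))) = -2436083 / 26795000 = -0.09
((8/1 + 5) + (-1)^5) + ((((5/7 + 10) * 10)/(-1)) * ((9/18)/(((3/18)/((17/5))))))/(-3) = 2634/7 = 376.29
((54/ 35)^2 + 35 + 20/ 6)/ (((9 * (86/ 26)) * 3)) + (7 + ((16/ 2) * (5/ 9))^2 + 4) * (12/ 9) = 530688997/ 12800025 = 41.46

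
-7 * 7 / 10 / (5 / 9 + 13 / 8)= -1764 / 785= -2.25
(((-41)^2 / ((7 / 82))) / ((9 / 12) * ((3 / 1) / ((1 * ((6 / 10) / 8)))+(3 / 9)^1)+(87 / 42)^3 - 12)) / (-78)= -9.30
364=364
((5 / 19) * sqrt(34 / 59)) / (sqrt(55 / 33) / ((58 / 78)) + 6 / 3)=-1885 * sqrt(30090) / 929309 + 8410 * sqrt(2006) / 929309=0.05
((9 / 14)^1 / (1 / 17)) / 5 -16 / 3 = -661 / 210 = -3.15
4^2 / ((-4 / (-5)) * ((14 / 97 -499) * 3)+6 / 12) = -15520 / 1160851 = -0.01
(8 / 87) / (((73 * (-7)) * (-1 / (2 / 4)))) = 0.00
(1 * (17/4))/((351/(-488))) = -2074/351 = -5.91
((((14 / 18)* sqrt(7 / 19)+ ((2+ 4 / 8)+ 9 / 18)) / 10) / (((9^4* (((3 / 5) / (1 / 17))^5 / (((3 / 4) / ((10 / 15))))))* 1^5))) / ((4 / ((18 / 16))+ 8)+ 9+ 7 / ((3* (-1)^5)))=4375* sqrt(133) / 12539951028201024+ 625 / 24444348982848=0.00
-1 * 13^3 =-2197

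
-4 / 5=-0.80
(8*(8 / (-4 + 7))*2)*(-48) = -2048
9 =9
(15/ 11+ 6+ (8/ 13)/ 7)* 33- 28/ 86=960937/ 3913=245.58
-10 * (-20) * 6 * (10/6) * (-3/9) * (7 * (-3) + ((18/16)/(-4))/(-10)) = 55925/4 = 13981.25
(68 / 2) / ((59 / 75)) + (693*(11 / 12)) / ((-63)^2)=1934939 / 44604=43.38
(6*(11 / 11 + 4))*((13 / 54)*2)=130 / 9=14.44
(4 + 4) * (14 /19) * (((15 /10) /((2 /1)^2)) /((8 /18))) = 189 /38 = 4.97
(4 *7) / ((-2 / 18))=-252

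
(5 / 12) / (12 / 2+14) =0.02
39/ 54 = 13/ 18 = 0.72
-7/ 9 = -0.78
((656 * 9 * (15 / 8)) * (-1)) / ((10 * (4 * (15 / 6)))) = -1107 / 10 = -110.70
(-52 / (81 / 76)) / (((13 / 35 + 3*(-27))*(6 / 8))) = 276640 / 342873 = 0.81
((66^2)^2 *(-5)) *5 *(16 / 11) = -689990400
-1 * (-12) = 12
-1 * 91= -91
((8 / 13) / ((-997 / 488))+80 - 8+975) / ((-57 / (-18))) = 81397578 / 246259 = 330.54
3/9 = 1/3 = 0.33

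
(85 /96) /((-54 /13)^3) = -186745 /15116544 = -0.01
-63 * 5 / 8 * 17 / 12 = -1785 / 32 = -55.78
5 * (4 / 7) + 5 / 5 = 27 / 7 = 3.86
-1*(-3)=3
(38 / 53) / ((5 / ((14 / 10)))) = 266 / 1325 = 0.20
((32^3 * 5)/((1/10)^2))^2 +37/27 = 7247757312000037/27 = 268435456000001.37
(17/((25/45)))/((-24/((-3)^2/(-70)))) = 459/2800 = 0.16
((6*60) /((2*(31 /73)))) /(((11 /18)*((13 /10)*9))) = 262800 /4433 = 59.28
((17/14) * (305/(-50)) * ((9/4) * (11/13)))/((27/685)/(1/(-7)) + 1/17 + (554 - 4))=-0.03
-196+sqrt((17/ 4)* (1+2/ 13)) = -196+sqrt(3315)/ 26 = -193.79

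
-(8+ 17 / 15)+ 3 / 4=-503 / 60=-8.38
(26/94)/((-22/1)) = -13/1034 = -0.01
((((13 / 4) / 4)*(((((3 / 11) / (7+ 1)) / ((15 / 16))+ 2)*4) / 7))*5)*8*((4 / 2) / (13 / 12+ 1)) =9984 / 275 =36.31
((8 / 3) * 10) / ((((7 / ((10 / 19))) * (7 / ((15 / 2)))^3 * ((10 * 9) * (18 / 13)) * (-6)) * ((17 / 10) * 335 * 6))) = -8125 / 8417526642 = -0.00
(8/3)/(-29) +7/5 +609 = 265484/435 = 610.31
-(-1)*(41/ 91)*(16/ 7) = 656/ 637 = 1.03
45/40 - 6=-39/8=-4.88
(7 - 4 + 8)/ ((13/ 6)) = 66/ 13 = 5.08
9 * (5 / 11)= 4.09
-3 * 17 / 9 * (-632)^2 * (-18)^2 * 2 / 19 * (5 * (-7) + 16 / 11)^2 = -199705286481408 / 2299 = -86866153319.45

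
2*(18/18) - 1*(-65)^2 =-4223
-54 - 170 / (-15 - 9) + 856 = 9709 / 12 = 809.08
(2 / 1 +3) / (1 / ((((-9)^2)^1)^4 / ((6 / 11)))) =789189885 / 2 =394594942.50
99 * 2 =198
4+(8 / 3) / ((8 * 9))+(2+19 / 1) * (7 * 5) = 19954 / 27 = 739.04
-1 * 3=-3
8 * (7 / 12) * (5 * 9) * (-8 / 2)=-840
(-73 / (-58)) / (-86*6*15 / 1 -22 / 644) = -11753 / 72276439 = -0.00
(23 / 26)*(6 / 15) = 23 / 65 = 0.35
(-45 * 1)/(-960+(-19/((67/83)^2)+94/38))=0.05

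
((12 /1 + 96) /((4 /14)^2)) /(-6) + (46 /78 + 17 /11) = -187357 /858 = -218.36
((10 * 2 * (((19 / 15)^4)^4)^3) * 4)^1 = 383966052060097703119957371775078657635490006081374762081315856 / 56677466685693296613636249503542785532772541046142578125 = 6774580.35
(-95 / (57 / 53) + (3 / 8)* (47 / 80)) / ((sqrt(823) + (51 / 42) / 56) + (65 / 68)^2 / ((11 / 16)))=88715436313538881 / 612111365039179080 -8210025971030114* sqrt(823) / 76513920629897385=-2.93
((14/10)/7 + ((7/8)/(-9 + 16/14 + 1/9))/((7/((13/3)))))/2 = 2539/39040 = 0.07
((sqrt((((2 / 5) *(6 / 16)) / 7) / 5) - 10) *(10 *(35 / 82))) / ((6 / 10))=-8750 / 123+ 25 *sqrt(21) / 246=-70.67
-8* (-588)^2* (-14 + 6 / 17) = 37747109.65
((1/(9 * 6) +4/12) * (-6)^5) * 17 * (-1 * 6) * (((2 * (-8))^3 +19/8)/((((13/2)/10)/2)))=-45696644640/13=-3515126510.77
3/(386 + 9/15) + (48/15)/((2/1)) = 15539/9665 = 1.61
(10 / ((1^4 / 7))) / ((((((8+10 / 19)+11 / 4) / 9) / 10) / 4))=1915200 / 857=2234.77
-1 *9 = -9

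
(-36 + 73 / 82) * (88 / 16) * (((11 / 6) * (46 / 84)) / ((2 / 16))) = -1550.96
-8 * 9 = -72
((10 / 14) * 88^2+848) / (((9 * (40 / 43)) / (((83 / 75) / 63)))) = 19922158 / 1488375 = 13.39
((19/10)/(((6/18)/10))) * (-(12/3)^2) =-912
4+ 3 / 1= 7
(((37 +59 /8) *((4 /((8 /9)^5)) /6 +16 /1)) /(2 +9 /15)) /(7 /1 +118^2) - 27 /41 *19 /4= -232602197879 /74864525312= -3.11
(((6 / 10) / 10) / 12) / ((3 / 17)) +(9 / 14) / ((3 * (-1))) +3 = 11819 / 4200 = 2.81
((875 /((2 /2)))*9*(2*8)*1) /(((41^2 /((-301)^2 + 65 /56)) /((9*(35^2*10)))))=748720949174.60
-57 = -57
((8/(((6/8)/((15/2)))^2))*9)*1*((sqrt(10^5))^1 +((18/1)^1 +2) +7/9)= 149600 +720000*sqrt(10)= 2426439.92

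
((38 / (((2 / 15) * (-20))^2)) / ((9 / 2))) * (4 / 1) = 19 / 4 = 4.75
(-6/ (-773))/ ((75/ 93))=186/ 19325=0.01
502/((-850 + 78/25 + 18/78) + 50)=-163150/258911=-0.63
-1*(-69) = 69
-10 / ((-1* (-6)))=-5 / 3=-1.67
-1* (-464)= 464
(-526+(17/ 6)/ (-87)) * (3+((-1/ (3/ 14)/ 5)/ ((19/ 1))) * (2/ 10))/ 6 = -1170023729/ 4463100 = -262.15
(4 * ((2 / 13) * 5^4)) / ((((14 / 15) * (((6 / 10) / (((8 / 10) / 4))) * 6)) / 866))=5412500 / 273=19826.01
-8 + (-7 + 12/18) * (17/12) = -611/36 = -16.97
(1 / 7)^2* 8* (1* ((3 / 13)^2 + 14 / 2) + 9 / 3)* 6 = 81552 / 8281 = 9.85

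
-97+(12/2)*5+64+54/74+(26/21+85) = 65243/777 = 83.97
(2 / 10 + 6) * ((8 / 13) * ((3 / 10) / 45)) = 124 / 4875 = 0.03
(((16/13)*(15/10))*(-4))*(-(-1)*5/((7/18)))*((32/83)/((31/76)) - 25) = 41135040/18011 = 2283.88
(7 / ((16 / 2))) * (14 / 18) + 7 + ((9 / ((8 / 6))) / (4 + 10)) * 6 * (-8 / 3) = -17 / 504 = -0.03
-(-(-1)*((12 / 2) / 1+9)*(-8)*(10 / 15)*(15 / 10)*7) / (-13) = -840 / 13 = -64.62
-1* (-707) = 707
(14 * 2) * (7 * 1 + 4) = 308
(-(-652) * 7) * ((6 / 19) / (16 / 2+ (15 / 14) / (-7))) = 2683632 / 14611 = 183.67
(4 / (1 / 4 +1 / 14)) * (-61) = -6832 / 9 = -759.11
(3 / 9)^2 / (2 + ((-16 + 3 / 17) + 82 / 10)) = -85 / 4302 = -0.02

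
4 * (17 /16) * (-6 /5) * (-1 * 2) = 51 /5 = 10.20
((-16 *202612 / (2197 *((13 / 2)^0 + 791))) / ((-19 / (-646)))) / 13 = -13777616 / 2827539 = -4.87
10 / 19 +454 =454.53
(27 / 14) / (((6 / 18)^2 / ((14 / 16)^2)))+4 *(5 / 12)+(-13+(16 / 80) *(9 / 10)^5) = 12442963 / 6000000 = 2.07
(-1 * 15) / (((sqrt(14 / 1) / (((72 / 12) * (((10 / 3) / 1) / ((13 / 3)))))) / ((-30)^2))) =-405000 * sqrt(14) / 91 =-16652.43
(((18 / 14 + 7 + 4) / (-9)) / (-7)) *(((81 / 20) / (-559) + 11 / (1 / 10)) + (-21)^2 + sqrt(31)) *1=86 *sqrt(31) / 441 + 6160099 / 57330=108.54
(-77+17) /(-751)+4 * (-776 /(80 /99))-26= -14521036 /3755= -3867.12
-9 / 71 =-0.13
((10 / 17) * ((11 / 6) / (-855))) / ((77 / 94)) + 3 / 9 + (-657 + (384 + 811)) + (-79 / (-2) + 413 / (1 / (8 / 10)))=554448263 / 610470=908.23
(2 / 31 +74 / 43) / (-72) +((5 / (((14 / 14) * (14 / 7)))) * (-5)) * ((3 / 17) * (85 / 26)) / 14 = -0.54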